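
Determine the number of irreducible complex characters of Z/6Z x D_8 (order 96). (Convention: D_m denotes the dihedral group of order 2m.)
42

Derivation: The number of irreducible complex representations of a finite group equals its number of conjugacy classes. For a direct product, #classes(G x H) = #classes(G) * #classes(H). Z/6Z has 6 classes (abelian), D_8 has 7 classes, so 6 * 7 = 42, so Z/6Z x D_8 (order 96) has exactly 42 irreducible complex representations.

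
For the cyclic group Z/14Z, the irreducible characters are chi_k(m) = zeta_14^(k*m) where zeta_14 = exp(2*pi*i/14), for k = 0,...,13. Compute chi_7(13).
chi_7(13) = zeta_14^91 = -1

Solution. chi_7(13) = zeta_14^(7*13) = zeta_14^91. Since zeta_14^14 = 1, this equals zeta_14^7 = exp(2*pi*i*7/14) = -1.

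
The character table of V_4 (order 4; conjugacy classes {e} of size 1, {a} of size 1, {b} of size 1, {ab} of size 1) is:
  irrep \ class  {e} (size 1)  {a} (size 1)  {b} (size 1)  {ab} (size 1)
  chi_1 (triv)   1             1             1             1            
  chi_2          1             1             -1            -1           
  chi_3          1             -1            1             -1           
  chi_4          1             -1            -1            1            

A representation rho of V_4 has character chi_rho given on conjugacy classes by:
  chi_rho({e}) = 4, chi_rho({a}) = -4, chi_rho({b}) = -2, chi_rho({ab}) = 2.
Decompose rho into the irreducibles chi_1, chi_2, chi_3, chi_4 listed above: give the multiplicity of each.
Multiplicities: chi_1: 0, chi_2: 0, chi_3: 1, chi_4: 3.

Argument: Use <chi_rho, chi> = (1/|G|) sum_C |C| * chi_rho(C) * conj(chi(C)) with |G| = 4 for each irreducible chi in the table:
  <chi_rho, chi_1> = (1/4)[1*(4)*conj(1) + 1*(-4)*conj(1) + 1*(-2)*conj(1) + 1*(2)*conj(1)]
      = (1/4)[(4) + (-4) + (-2) + (2)] = 0/4 = 0
  <chi_rho, chi_2> = (1/4)[1*(4)*conj(1) + 1*(-4)*conj(1) + 1*(-2)*conj(-1) + 1*(2)*conj(-1)]
      = (1/4)[(4) + (-4) + (2) + (-2)] = 0/4 = 0
  <chi_rho, chi_3> = (1/4)[1*(4)*conj(1) + 1*(-4)*conj(-1) + 1*(-2)*conj(1) + 1*(2)*conj(-1)]
      = (1/4)[(4) + (4) + (-2) + (-2)] = 4/4 = 1
  <chi_rho, chi_4> = (1/4)[1*(4)*conj(1) + 1*(-4)*conj(-1) + 1*(-2)*conj(-1) + 1*(2)*conj(1)]
      = (1/4)[(4) + (4) + (2) + (2)] = 12/4 = 3
Dimension check: dim(rho) = sum (mult * dim) = 0*1 + 0*1 + 1*1 + 3*1 = 4 = chi_rho(e) = 4.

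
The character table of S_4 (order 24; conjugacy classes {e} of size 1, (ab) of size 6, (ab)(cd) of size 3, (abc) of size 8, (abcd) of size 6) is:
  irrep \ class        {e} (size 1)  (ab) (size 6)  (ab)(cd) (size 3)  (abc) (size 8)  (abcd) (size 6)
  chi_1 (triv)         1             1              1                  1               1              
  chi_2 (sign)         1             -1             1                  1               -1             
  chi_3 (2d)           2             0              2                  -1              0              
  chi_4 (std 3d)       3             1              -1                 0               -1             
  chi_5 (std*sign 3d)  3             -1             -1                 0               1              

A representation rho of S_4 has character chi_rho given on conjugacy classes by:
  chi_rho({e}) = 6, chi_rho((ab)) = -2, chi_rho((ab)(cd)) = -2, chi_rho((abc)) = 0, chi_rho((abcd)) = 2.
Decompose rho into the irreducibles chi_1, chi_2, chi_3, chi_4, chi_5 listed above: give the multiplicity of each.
Multiplicities: chi_1: 0, chi_2: 0, chi_3: 0, chi_4: 0, chi_5: 2.

Details: Use <chi_rho, chi> = (1/|G|) sum_C |C| * chi_rho(C) * conj(chi(C)) with |G| = 24 for each irreducible chi in the table:
  <chi_rho, chi_1> = (1/24)[1*(6)*conj(1) + 6*(-2)*conj(1) + 3*(-2)*conj(1) + 8*(0)*conj(1) + 6*(2)*conj(1)]
      = (1/24)[(6) + (-12) + (-6) + (0) + (12)] = 0/24 = 0
  <chi_rho, chi_2> = (1/24)[1*(6)*conj(1) + 6*(-2)*conj(-1) + 3*(-2)*conj(1) + 8*(0)*conj(1) + 6*(2)*conj(-1)]
      = (1/24)[(6) + (12) + (-6) + (0) + (-12)] = 0/24 = 0
  <chi_rho, chi_3> = (1/24)[1*(6)*conj(2) + 6*(-2)*conj(0) + 3*(-2)*conj(2) + 8*(0)*conj(-1) + 6*(2)*conj(0)]
      = (1/24)[(12) + (0) + (-12) + (0) + (0)] = 0/24 = 0
  <chi_rho, chi_4> = (1/24)[1*(6)*conj(3) + 6*(-2)*conj(1) + 3*(-2)*conj(-1) + 8*(0)*conj(0) + 6*(2)*conj(-1)]
      = (1/24)[(18) + (-12) + (6) + (0) + (-12)] = 0/24 = 0
  <chi_rho, chi_5> = (1/24)[1*(6)*conj(3) + 6*(-2)*conj(-1) + 3*(-2)*conj(-1) + 8*(0)*conj(0) + 6*(2)*conj(1)]
      = (1/24)[(18) + (12) + (6) + (0) + (12)] = 48/24 = 2
Dimension check: dim(rho) = sum (mult * dim) = 0*1 + 0*1 + 0*2 + 0*3 + 2*3 = 6 = chi_rho(e) = 6.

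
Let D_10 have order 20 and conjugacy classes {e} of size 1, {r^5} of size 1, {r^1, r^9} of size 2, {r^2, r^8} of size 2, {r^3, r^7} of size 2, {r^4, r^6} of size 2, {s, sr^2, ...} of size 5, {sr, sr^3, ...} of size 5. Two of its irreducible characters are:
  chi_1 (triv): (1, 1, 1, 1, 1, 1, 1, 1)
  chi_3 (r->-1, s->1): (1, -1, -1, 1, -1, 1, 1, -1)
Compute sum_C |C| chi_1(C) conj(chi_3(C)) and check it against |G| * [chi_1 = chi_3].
Sum = 0; so <chi_1, chi_3> = 0 (distinct irreducibles are orthogonal).

Explanation: Compute term by term over conjugacy classes (|C| * chi_1(C) * conj(chi_3(C))):
  1*(1)*conj(1) + 1*(1)*conj(-1) + 2*(1)*conj(-1) + 2*(1)*conj(1) + 2*(1)*conj(-1) + 2*(1)*conj(1) + 5*(1)*conj(1) + 5*(1)*conj(-1)
  = (1) + (-1) + (-2) + (2) + (-2) + (2) + (5) + (-5)
  = 0.
Dividing by |G| = 20 gives 0/20 = 0, matching the row-orthogonality relation <chi_1, chi_3> = [chi_1 = chi_3].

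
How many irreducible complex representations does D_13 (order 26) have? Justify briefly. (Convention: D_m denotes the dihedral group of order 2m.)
8

Solution. The number of irreducible complex representations of a finite group equals its number of conjugacy classes. D_13 has 8 conjugacy classes ((n+3)/2 for n odd), so D_13 (order 26) has exactly 8 irreducible complex representations.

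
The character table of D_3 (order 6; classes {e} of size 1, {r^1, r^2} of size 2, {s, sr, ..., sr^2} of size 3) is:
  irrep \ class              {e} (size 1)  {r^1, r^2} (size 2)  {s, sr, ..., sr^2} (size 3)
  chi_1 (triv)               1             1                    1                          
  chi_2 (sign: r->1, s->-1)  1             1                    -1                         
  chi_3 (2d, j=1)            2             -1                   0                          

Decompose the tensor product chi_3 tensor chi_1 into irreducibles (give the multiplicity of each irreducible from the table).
chi_3 tensor chi_1 = chi_3 (all other irreducibles have multiplicity 0).

Derivation: The character of a tensor product is the pointwise product (chi_3 * chi_1)(C) = chi_3(C) * chi_1(C):
  {e}: (2)*(1), {r^1, r^2}: (-1)*(1), {s, sr, ..., sr^2}: (0)*(1)
so (chi_3 * chi_1) takes values
  {e} -> 2, {r^1, r^2} -> -1, {s, sr, ..., sr^2} -> 0.
Now take the inner product of this character with each irreducible chi from the table, <chi_3*chi_1, chi> = (1/6) sum_C |C| (chi_3*chi_1)(C) conj(chi(C)):
  <chi_3*chi_1, chi_1> = (1/6)[1*(2)*conj(1) + 2*(-1)*conj(1) + 3*(0)*conj(1)]
      = (1/6)[(2) + (-2) + (0)] = 0/6 = 0
  <chi_3*chi_1, chi_2> = (1/6)[1*(2)*conj(1) + 2*(-1)*conj(1) + 3*(0)*conj(-1)]
      = (1/6)[(2) + (-2) + (0)] = 0/6 = 0
  <chi_3*chi_1, chi_3> = (1/6)[1*(2)*conj(2) + 2*(-1)*conj(-1) + 3*(0)*conj(0)]
      = (1/6)[(4) + (2) + (0)] = 6/6 = 1
Hence the multiplicities are chi_3: 1. Dimension check: dim(chi_3)*dim(chi_1) = 2*1 = 2 and sum (mult * dim) = 1*2 = 2.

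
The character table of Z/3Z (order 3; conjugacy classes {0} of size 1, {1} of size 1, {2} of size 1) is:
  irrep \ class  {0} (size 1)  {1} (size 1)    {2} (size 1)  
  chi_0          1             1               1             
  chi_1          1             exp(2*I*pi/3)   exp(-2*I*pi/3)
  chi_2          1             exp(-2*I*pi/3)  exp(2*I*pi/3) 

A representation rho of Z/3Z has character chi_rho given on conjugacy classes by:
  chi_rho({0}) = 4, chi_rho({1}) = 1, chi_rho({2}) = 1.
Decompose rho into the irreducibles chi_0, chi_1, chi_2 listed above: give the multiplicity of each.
Multiplicities: chi_0: 2, chi_1: 1, chi_2: 1.

Solution. Use <chi_rho, chi> = (1/|G|) sum_C |C| * chi_rho(C) * conj(chi(C)) with |G| = 3 for each irreducible chi in the table:
  <chi_rho, chi_0> = (1/3)[1*(4)*conj(1) + 1*(1)*conj(1) + 1*(1)*conj(1)]
      = (1/3)[(4) + (1) + (1)] = 6/3 = 2
  <chi_rho, chi_1> = (1/3)[1*(4)*conj(1) + 1*(1)*conj(exp(2*I*pi/3)) + 1*(1)*conj(exp(-2*I*pi/3))]
      = (1/3)[(4) + (1 + 2*exp(-2*I*pi/3) + exp(2*I*pi/3)) + (1 + exp(-2*I*pi/3) + 2*exp(2*I*pi/3))] = 3/3 = 1
  <chi_rho, chi_2> = (1/3)[1*(4)*conj(1) + 1*(1)*conj(exp(-2*I*pi/3)) + 1*(1)*conj(exp(2*I*pi/3))]
      = (1/3)[(4) + (1 + exp(-2*I*pi/3) + 2*exp(2*I*pi/3)) + (1 + 2*exp(-2*I*pi/3) + exp(2*I*pi/3))] = 3/3 = 1
(Exp terms are combined using exp(i*s)*conj(exp(i*t)) = exp(i*(s-t)), and sums of them are collapsed using the identity that for every m > 1 the m distinct m-th roots of unity sum to 0, e.g. 1 + exp(2*I*pi/3) + exp(-2*I*pi/3) = 0.)
Dimension check: dim(rho) = sum (mult * dim) = 2*1 + 1*1 + 1*1 = 4 = chi_rho(e) = 4.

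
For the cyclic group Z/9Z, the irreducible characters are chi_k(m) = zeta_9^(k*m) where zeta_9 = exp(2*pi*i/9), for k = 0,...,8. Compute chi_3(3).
chi_3(3) = zeta_9^9 = 1

chi_3(3) = zeta_9^(3*3) = zeta_9^9. Since zeta_9^9 = 1, this equals zeta_9^0 = exp(2*pi*i*0/9) = 1.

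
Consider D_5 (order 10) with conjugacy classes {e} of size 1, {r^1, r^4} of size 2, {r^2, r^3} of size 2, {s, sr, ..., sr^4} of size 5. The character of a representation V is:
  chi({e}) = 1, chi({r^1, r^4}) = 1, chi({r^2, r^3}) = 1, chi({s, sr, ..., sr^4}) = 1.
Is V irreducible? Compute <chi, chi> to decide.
Irreducible: <chi, chi> = 1.

<chi, chi> = (1/|G|) sum_C |C| * |chi(C)|^2 = (1/10)[1*|1|^2 + 2*|1|^2 + 2*|1|^2 + 5*|1|^2]
  = (1/10)[(1) + (2) + (2) + (5)] = 10/10 = 1.
A character is irreducible iff <chi, chi> = 1, so this representation is irreducible.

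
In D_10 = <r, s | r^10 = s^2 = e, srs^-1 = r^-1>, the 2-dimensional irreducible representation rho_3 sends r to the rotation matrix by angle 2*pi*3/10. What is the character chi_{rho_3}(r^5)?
chi_{rho_3}(r^5) = 2*cos(2*pi*3*5/10) = -2

Justification: rho_3(r^5) is rotation by angle 2*pi*3*5/10, whose trace is 2*cos(2*pi*3*5/10) = -2.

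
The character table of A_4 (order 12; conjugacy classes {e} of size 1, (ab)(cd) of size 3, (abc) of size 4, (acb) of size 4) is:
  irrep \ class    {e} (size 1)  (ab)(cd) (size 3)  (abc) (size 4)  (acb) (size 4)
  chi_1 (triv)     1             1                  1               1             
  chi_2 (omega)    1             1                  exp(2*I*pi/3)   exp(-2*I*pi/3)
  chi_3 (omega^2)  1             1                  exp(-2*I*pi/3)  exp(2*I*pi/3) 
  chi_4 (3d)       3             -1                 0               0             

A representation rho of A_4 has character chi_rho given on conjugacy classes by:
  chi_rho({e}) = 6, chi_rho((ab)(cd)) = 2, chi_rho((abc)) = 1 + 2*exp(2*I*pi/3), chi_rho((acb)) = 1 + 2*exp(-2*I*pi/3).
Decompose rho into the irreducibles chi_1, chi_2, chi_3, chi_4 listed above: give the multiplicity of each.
Multiplicities: chi_1: 1, chi_2: 2, chi_3: 0, chi_4: 1.

Use <chi_rho, chi> = (1/|G|) sum_C |C| * chi_rho(C) * conj(chi(C)) with |G| = 12 for each irreducible chi in the table:
  <chi_rho, chi_1> = (1/12)[1*(6)*conj(1) + 3*(2)*conj(1) + 4*(1 + 2*exp(2*I*pi/3))*conj(1) + 4*(1 + 2*exp(-2*I*pi/3))*conj(1)]
      = (1/12)[(6) + (6) + (4 + 8*exp(2*I*pi/3)) + (4 + 8*exp(-2*I*pi/3))] = 12/12 = 1
  <chi_rho, chi_2> = (1/12)[1*(6)*conj(1) + 3*(2)*conj(1) + 4*(1 + 2*exp(2*I*pi/3))*conj(exp(2*I*pi/3)) + 4*(1 + 2*exp(-2*I*pi/3))*conj(exp(-2*I*pi/3))]
      = (1/12)[(6) + (6) + (8 + 4*exp(-2*I*pi/3)) + (8 + 4*exp(2*I*pi/3))] = 24/12 = 2
  <chi_rho, chi_3> = (1/12)[1*(6)*conj(1) + 3*(2)*conj(1) + 4*(1 + 2*exp(2*I*pi/3))*conj(exp(-2*I*pi/3)) + 4*(1 + 2*exp(-2*I*pi/3))*conj(exp(2*I*pi/3))]
      = (1/12)[(6) + (6) + (8*exp(-2*I*pi/3) + 4*exp(2*I*pi/3)) + (4*exp(-2*I*pi/3) + 8*exp(2*I*pi/3))] = 0/12 = 0
  <chi_rho, chi_4> = (1/12)[1*(6)*conj(3) + 3*(2)*conj(-1) + 4*(1 + 2*exp(2*I*pi/3))*conj(0) + 4*(1 + 2*exp(-2*I*pi/3))*conj(0)]
      = (1/12)[(18) + (-6) + (0) + (0)] = 12/12 = 1
(Exp terms are combined using exp(i*s)*conj(exp(i*t)) = exp(i*(s-t)), and sums of them are collapsed using the identity that for every m > 1 the m distinct m-th roots of unity sum to 0, e.g. 1 + exp(2*I*pi/3) + exp(-2*I*pi/3) = 0.)
Dimension check: dim(rho) = sum (mult * dim) = 1*1 + 2*1 + 0*1 + 1*3 = 6 = chi_rho(e) = 6.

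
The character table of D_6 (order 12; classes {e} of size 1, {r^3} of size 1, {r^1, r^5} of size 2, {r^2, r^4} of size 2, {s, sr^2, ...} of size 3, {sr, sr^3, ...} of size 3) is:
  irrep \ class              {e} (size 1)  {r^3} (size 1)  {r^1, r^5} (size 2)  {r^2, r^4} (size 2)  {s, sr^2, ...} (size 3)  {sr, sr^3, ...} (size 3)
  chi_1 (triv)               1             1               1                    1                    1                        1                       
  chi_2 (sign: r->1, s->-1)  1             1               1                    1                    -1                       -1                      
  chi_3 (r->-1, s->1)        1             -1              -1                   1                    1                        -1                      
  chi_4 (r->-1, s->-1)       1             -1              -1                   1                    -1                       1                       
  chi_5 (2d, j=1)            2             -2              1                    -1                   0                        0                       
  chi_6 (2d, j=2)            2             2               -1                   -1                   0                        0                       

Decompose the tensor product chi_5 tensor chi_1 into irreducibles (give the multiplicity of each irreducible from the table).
chi_5 tensor chi_1 = chi_5 (all other irreducibles have multiplicity 0).

Working: The character of a tensor product is the pointwise product (chi_5 * chi_1)(C) = chi_5(C) * chi_1(C):
  {e}: (2)*(1), {r^3}: (-2)*(1), {r^1, r^5}: (1)*(1), {r^2, r^4}: (-1)*(1), {s, sr^2, ...}: (0)*(1), {sr, sr^3, ...}: (0)*(1)
so (chi_5 * chi_1) takes values
  {e} -> 2, {r^3} -> -2, {r^1, r^5} -> 1, {r^2, r^4} -> -1, {s, sr^2, ...} -> 0, {sr, sr^3, ...} -> 0.
Now take the inner product of this character with each irreducible chi from the table, <chi_5*chi_1, chi> = (1/12) sum_C |C| (chi_5*chi_1)(C) conj(chi(C)):
  <chi_5*chi_1, chi_1> = (1/12)[1*(2)*conj(1) + 1*(-2)*conj(1) + 2*(1)*conj(1) + 2*(-1)*conj(1) + 3*(0)*conj(1) + 3*(0)*conj(1)]
      = (1/12)[(2) + (-2) + (2) + (-2) + (0) + (0)] = 0/12 = 0
  <chi_5*chi_1, chi_2> = (1/12)[1*(2)*conj(1) + 1*(-2)*conj(1) + 2*(1)*conj(1) + 2*(-1)*conj(1) + 3*(0)*conj(-1) + 3*(0)*conj(-1)]
      = (1/12)[(2) + (-2) + (2) + (-2) + (0) + (0)] = 0/12 = 0
  <chi_5*chi_1, chi_3> = (1/12)[1*(2)*conj(1) + 1*(-2)*conj(-1) + 2*(1)*conj(-1) + 2*(-1)*conj(1) + 3*(0)*conj(1) + 3*(0)*conj(-1)]
      = (1/12)[(2) + (2) + (-2) + (-2) + (0) + (0)] = 0/12 = 0
  <chi_5*chi_1, chi_4> = (1/12)[1*(2)*conj(1) + 1*(-2)*conj(-1) + 2*(1)*conj(-1) + 2*(-1)*conj(1) + 3*(0)*conj(-1) + 3*(0)*conj(1)]
      = (1/12)[(2) + (2) + (-2) + (-2) + (0) + (0)] = 0/12 = 0
  <chi_5*chi_1, chi_5> = (1/12)[1*(2)*conj(2) + 1*(-2)*conj(-2) + 2*(1)*conj(1) + 2*(-1)*conj(-1) + 3*(0)*conj(0) + 3*(0)*conj(0)]
      = (1/12)[(4) + (4) + (2) + (2) + (0) + (0)] = 12/12 = 1
  <chi_5*chi_1, chi_6> = (1/12)[1*(2)*conj(2) + 1*(-2)*conj(2) + 2*(1)*conj(-1) + 2*(-1)*conj(-1) + 3*(0)*conj(0) + 3*(0)*conj(0)]
      = (1/12)[(4) + (-4) + (-2) + (2) + (0) + (0)] = 0/12 = 0
Hence the multiplicities are chi_5: 1. Dimension check: dim(chi_5)*dim(chi_1) = 2*1 = 2 and sum (mult * dim) = 1*2 = 2.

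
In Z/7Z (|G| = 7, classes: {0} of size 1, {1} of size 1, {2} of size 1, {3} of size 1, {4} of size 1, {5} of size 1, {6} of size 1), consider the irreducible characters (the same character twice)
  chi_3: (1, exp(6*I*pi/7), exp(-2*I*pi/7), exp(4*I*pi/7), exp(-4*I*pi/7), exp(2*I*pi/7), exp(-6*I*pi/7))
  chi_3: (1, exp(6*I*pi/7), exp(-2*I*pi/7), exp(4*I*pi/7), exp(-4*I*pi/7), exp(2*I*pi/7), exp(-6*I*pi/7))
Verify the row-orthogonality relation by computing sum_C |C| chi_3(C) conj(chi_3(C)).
Sum = 7 = |G| = 7; so <chi_3, chi_3> = 1 (norm-1 confirms irreducibility).

Justification: Compute term by term over conjugacy classes (|C| * chi_3(C) * conj(chi_3(C))):
  1*(1)*conj(1) + 1*(exp(6*I*pi/7))*conj(exp(6*I*pi/7)) + 1*(exp(-2*I*pi/7))*conj(exp(-2*I*pi/7)) + 1*(exp(4*I*pi/7))*conj(exp(4*I*pi/7)) + 1*(exp(-4*I*pi/7))*conj(exp(-4*I*pi/7)) + 1*(exp(2*I*pi/7))*conj(exp(2*I*pi/7)) + 1*(exp(-6*I*pi/7))*conj(exp(-6*I*pi/7))
  = (1) + (1) + (1) + (1) + (1) + (1) + (1)
  = 7.
(Exp terms are combined using exp(i*s)*conj(exp(i*t)) = exp(i*(s-t)), and sums of them are collapsed using the identity that for every m > 1 the m distinct m-th roots of unity sum to 0, e.g. 1 + exp(2*I*pi/3) + exp(-2*I*pi/3) = 0.)
Dividing by |G| = 7 gives 7/7 = 1, matching the row-orthogonality relation <chi_3, chi_3> = [chi_3 = chi_3].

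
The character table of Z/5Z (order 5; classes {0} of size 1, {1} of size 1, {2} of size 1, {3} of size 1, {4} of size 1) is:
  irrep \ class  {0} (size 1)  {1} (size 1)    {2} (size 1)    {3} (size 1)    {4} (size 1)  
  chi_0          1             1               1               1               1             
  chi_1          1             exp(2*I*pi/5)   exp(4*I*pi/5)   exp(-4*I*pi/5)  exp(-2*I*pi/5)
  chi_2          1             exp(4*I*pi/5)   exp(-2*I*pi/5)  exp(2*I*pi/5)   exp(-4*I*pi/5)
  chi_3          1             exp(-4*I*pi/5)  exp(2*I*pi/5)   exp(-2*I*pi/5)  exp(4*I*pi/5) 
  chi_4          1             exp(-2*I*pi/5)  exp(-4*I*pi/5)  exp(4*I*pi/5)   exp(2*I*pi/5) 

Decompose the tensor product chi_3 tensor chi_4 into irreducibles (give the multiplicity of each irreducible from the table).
chi_3 tensor chi_4 = chi_2 (all other irreducibles have multiplicity 0).

Argument: The character of a tensor product is the pointwise product (chi_3 * chi_4)(C) = chi_3(C) * chi_4(C):
  {0}: (1)*(1), {1}: (exp(-4*I*pi/5))*(exp(-2*I*pi/5)), {2}: (exp(2*I*pi/5))*(exp(-4*I*pi/5)), {3}: (exp(-2*I*pi/5))*(exp(4*I*pi/5)), {4}: (exp(4*I*pi/5))*(exp(2*I*pi/5))
so (chi_3 * chi_4) takes values
  {0} -> 1, {1} -> exp(4*I*pi/5), {2} -> exp(-2*I*pi/5), {3} -> exp(2*I*pi/5), {4} -> exp(-4*I*pi/5).
Now take the inner product of this character with each irreducible chi from the table, <chi_3*chi_4, chi> = (1/5) sum_C |C| (chi_3*chi_4)(C) conj(chi(C)):
  <chi_3*chi_4, chi_0> = (1/5)[1*(1)*conj(1) + 1*(exp(4*I*pi/5))*conj(1) + 1*(exp(-2*I*pi/5))*conj(1) + 1*(exp(2*I*pi/5))*conj(1) + 1*(exp(-4*I*pi/5))*conj(1)]
      = (1/5)[(1) + (exp(4*I*pi/5)) + (exp(-2*I*pi/5)) + (exp(2*I*pi/5)) + (exp(-4*I*pi/5))] = 0/5 = 0
  <chi_3*chi_4, chi_1> = (1/5)[1*(1)*conj(1) + 1*(exp(4*I*pi/5))*conj(exp(2*I*pi/5)) + 1*(exp(-2*I*pi/5))*conj(exp(4*I*pi/5)) + 1*(exp(2*I*pi/5))*conj(exp(-4*I*pi/5)) + 1*(exp(-4*I*pi/5))*conj(exp(-2*I*pi/5))]
      = (1/5)[(1) + (exp(2*I*pi/5)) + (exp(4*I*pi/5)) + (exp(-4*I*pi/5)) + (exp(-2*I*pi/5))] = 0/5 = 0
  <chi_3*chi_4, chi_2> = (1/5)[1*(1)*conj(1) + 1*(exp(4*I*pi/5))*conj(exp(4*I*pi/5)) + 1*(exp(-2*I*pi/5))*conj(exp(-2*I*pi/5)) + 1*(exp(2*I*pi/5))*conj(exp(2*I*pi/5)) + 1*(exp(-4*I*pi/5))*conj(exp(-4*I*pi/5))]
      = (1/5)[(1) + (1) + (1) + (1) + (1)] = 5/5 = 1
  <chi_3*chi_4, chi_3> = (1/5)[1*(1)*conj(1) + 1*(exp(4*I*pi/5))*conj(exp(-4*I*pi/5)) + 1*(exp(-2*I*pi/5))*conj(exp(2*I*pi/5)) + 1*(exp(2*I*pi/5))*conj(exp(-2*I*pi/5)) + 1*(exp(-4*I*pi/5))*conj(exp(4*I*pi/5))]
      = (1/5)[(1) + (exp(-2*I*pi/5)) + (exp(-4*I*pi/5)) + (exp(4*I*pi/5)) + (exp(2*I*pi/5))] = 0/5 = 0
  <chi_3*chi_4, chi_4> = (1/5)[1*(1)*conj(1) + 1*(exp(4*I*pi/5))*conj(exp(-2*I*pi/5)) + 1*(exp(-2*I*pi/5))*conj(exp(-4*I*pi/5)) + 1*(exp(2*I*pi/5))*conj(exp(4*I*pi/5)) + 1*(exp(-4*I*pi/5))*conj(exp(2*I*pi/5))]
      = (1/5)[(1) + (exp(-4*I*pi/5)) + (exp(2*I*pi/5)) + (exp(-2*I*pi/5)) + (exp(4*I*pi/5))] = 0/5 = 0
(Exp terms are combined using exp(i*s)*conj(exp(i*t)) = exp(i*(s-t)), and sums of them are collapsed using the identity that for every m > 1 the m distinct m-th roots of unity sum to 0, e.g. 1 + exp(2*I*pi/3) + exp(-2*I*pi/3) = 0.)
Hence the multiplicities are chi_2: 1. Dimension check: dim(chi_3)*dim(chi_4) = 1*1 = 1 and sum (mult * dim) = 1*1 = 1.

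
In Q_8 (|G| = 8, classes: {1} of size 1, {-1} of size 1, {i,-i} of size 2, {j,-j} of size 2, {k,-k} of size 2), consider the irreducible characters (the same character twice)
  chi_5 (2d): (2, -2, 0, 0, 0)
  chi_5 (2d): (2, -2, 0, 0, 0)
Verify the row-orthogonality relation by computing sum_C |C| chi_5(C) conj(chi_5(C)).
Sum = 8 = |G| = 8; so <chi_5, chi_5> = 1 (norm-1 confirms irreducibility).

Justification: Compute term by term over conjugacy classes (|C| * chi_5(C) * conj(chi_5(C))):
  1*(2)*conj(2) + 1*(-2)*conj(-2) + 2*(0)*conj(0) + 2*(0)*conj(0) + 2*(0)*conj(0)
  = (4) + (4) + (0) + (0) + (0)
  = 8.
Dividing by |G| = 8 gives 8/8 = 1, matching the row-orthogonality relation <chi_5, chi_5> = [chi_5 = chi_5].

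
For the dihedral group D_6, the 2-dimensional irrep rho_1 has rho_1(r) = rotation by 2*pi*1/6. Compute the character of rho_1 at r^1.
chi_{rho_1}(r^1) = 2*cos(2*pi*1*1/6) = 1

Proof sketch: rho_1(r^1) is rotation by angle 2*pi*1*1/6, whose trace is 2*cos(2*pi*1*1/6) = 1.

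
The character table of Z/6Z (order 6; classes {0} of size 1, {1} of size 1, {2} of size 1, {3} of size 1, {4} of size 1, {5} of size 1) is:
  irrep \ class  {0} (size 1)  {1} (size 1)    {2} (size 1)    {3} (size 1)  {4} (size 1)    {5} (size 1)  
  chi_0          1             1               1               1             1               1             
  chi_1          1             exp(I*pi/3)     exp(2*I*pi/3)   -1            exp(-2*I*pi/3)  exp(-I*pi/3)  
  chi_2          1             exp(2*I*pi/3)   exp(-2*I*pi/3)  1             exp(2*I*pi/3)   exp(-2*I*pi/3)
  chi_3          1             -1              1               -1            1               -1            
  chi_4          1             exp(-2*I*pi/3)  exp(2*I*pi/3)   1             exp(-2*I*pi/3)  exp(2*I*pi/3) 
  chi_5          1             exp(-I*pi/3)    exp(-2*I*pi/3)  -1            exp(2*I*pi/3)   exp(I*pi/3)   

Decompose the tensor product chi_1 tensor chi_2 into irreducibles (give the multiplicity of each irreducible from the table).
chi_1 tensor chi_2 = chi_3 (all other irreducibles have multiplicity 0).

Argument: The character of a tensor product is the pointwise product (chi_1 * chi_2)(C) = chi_1(C) * chi_2(C):
  {0}: (1)*(1), {1}: (exp(I*pi/3))*(exp(2*I*pi/3)), {2}: (exp(2*I*pi/3))*(exp(-2*I*pi/3)), {3}: (-1)*(1), {4}: (exp(-2*I*pi/3))*(exp(2*I*pi/3)), {5}: (exp(-I*pi/3))*(exp(-2*I*pi/3))
so (chi_1 * chi_2) takes values
  {0} -> 1, {1} -> -1, {2} -> 1, {3} -> -1, {4} -> 1, {5} -> -1.
Now take the inner product of this character with each irreducible chi from the table, <chi_1*chi_2, chi> = (1/6) sum_C |C| (chi_1*chi_2)(C) conj(chi(C)):
  <chi_1*chi_2, chi_0> = (1/6)[1*(1)*conj(1) + 1*(-1)*conj(1) + 1*(1)*conj(1) + 1*(-1)*conj(1) + 1*(1)*conj(1) + 1*(-1)*conj(1)]
      = (1/6)[(1) + (-1) + (1) + (-1) + (1) + (-1)] = 0/6 = 0
  <chi_1*chi_2, chi_1> = (1/6)[1*(1)*conj(1) + 1*(-1)*conj(exp(I*pi/3)) + 1*(1)*conj(exp(2*I*pi/3)) + 1*(-1)*conj(-1) + 1*(1)*conj(exp(-2*I*pi/3)) + 1*(-1)*conj(exp(-I*pi/3))]
      = (1/6)[(1) + (-exp(-I*pi/3)) + (exp(-2*I*pi/3)) + (1) + (exp(2*I*pi/3)) + (-exp(I*pi/3))] = 0/6 = 0
  <chi_1*chi_2, chi_2> = (1/6)[1*(1)*conj(1) + 1*(-1)*conj(exp(2*I*pi/3)) + 1*(1)*conj(exp(-2*I*pi/3)) + 1*(-1)*conj(1) + 1*(1)*conj(exp(2*I*pi/3)) + 1*(-1)*conj(exp(-2*I*pi/3))]
      = (1/6)[(1) + (-exp(-2*I*pi/3)) + (exp(2*I*pi/3)) + (-1) + (exp(-2*I*pi/3)) + (-exp(2*I*pi/3))] = 0/6 = 0
  <chi_1*chi_2, chi_3> = (1/6)[1*(1)*conj(1) + 1*(-1)*conj(-1) + 1*(1)*conj(1) + 1*(-1)*conj(-1) + 1*(1)*conj(1) + 1*(-1)*conj(-1)]
      = (1/6)[(1) + (1) + (1) + (1) + (1) + (1)] = 6/6 = 1
  <chi_1*chi_2, chi_4> = (1/6)[1*(1)*conj(1) + 1*(-1)*conj(exp(-2*I*pi/3)) + 1*(1)*conj(exp(2*I*pi/3)) + 1*(-1)*conj(1) + 1*(1)*conj(exp(-2*I*pi/3)) + 1*(-1)*conj(exp(2*I*pi/3))]
      = (1/6)[(1) + (-exp(2*I*pi/3)) + (exp(-2*I*pi/3)) + (-1) + (exp(2*I*pi/3)) + (-exp(-2*I*pi/3))] = 0/6 = 0
  <chi_1*chi_2, chi_5> = (1/6)[1*(1)*conj(1) + 1*(-1)*conj(exp(-I*pi/3)) + 1*(1)*conj(exp(-2*I*pi/3)) + 1*(-1)*conj(-1) + 1*(1)*conj(exp(2*I*pi/3)) + 1*(-1)*conj(exp(I*pi/3))]
      = (1/6)[(1) + (-exp(I*pi/3)) + (exp(2*I*pi/3)) + (1) + (exp(-2*I*pi/3)) + (-exp(-I*pi/3))] = 0/6 = 0
(Exp terms are combined using exp(i*s)*conj(exp(i*t)) = exp(i*(s-t)), and sums of them are collapsed using the identity that for every m > 1 the m distinct m-th roots of unity sum to 0, e.g. 1 + exp(2*I*pi/3) + exp(-2*I*pi/3) = 0.)
Hence the multiplicities are chi_3: 1. Dimension check: dim(chi_1)*dim(chi_2) = 1*1 = 1 and sum (mult * dim) = 1*1 = 1.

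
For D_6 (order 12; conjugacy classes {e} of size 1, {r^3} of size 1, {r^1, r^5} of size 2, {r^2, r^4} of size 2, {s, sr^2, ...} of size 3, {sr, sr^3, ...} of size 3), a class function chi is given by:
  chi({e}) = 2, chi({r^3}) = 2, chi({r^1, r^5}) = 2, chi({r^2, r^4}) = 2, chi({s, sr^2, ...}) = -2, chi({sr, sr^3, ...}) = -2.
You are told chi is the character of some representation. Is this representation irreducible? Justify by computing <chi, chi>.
Not irreducible (reducible): <chi, chi> = 4 > 1.

Proof sketch: <chi, chi> = (1/|G|) sum_C |C| * |chi(C)|^2 = (1/12)[1*|2|^2 + 1*|2|^2 + 2*|2|^2 + 2*|2|^2 + 3*|-2|^2 + 3*|-2|^2]
  = (1/12)[(4) + (4) + (8) + (8) + (12) + (12)] = 48/12 = 4.
A character is irreducible iff <chi, chi> = 1, so this representation is reducible.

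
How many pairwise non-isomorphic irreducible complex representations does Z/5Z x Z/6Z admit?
30

Details: The number of irreducible complex representations of a finite group equals its number of conjugacy classes. Z/5Z x Z/6Z is abelian of order 30, so every element is its own conjugacy class: 30 classes, so Z/5Z x Z/6Z (order 30) has exactly 30 irreducible complex representations.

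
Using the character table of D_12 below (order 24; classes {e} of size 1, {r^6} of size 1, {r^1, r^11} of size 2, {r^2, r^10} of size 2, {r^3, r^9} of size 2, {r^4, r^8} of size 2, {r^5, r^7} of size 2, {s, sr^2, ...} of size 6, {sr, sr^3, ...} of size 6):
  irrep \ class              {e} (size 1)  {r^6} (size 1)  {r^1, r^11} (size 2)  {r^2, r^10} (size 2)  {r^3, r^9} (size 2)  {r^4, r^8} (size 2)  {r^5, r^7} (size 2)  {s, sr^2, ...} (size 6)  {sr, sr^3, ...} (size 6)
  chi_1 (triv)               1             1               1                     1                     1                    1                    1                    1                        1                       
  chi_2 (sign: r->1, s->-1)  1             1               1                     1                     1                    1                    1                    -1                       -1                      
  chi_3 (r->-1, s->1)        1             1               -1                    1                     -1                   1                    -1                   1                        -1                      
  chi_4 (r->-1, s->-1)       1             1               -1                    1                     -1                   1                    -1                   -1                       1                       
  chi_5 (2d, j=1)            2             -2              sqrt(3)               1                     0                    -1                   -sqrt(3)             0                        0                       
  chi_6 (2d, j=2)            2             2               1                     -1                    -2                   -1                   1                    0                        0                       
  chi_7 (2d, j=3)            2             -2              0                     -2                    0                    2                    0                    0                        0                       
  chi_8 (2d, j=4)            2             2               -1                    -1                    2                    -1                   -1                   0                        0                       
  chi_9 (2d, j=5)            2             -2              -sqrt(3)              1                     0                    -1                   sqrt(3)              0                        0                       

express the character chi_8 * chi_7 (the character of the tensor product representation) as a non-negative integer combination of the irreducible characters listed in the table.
chi_8 tensor chi_7 = chi_5 + chi_9 (all other irreducibles have multiplicity 0).

Solution. The character of a tensor product is the pointwise product (chi_8 * chi_7)(C) = chi_8(C) * chi_7(C):
  {e}: (2)*(2), {r^6}: (2)*(-2), {r^1, r^11}: (-1)*(0), {r^2, r^10}: (-1)*(-2), {r^3, r^9}: (2)*(0), {r^4, r^8}: (-1)*(2), {r^5, r^7}: (-1)*(0), {s, sr^2, ...}: (0)*(0), {sr, sr^3, ...}: (0)*(0)
so (chi_8 * chi_7) takes values
  {e} -> 4, {r^6} -> -4, {r^1, r^11} -> 0, {r^2, r^10} -> 2, {r^3, r^9} -> 0, {r^4, r^8} -> -2, {r^5, r^7} -> 0, {s, sr^2, ...} -> 0, {sr, sr^3, ...} -> 0.
Now take the inner product of this character with each irreducible chi from the table, <chi_8*chi_7, chi> = (1/24) sum_C |C| (chi_8*chi_7)(C) conj(chi(C)):
  <chi_8*chi_7, chi_1> = (1/24)[1*(4)*conj(1) + 1*(-4)*conj(1) + 2*(0)*conj(1) + 2*(2)*conj(1) + 2*(0)*conj(1) + 2*(-2)*conj(1) + 2*(0)*conj(1) + 6*(0)*conj(1) + 6*(0)*conj(1)]
      = (1/24)[(4) + (-4) + (0) + (4) + (0) + (-4) + (0) + (0) + (0)] = 0/24 = 0
  <chi_8*chi_7, chi_2> = (1/24)[1*(4)*conj(1) + 1*(-4)*conj(1) + 2*(0)*conj(1) + 2*(2)*conj(1) + 2*(0)*conj(1) + 2*(-2)*conj(1) + 2*(0)*conj(1) + 6*(0)*conj(-1) + 6*(0)*conj(-1)]
      = (1/24)[(4) + (-4) + (0) + (4) + (0) + (-4) + (0) + (0) + (0)] = 0/24 = 0
  <chi_8*chi_7, chi_3> = (1/24)[1*(4)*conj(1) + 1*(-4)*conj(1) + 2*(0)*conj(-1) + 2*(2)*conj(1) + 2*(0)*conj(-1) + 2*(-2)*conj(1) + 2*(0)*conj(-1) + 6*(0)*conj(1) + 6*(0)*conj(-1)]
      = (1/24)[(4) + (-4) + (0) + (4) + (0) + (-4) + (0) + (0) + (0)] = 0/24 = 0
  <chi_8*chi_7, chi_4> = (1/24)[1*(4)*conj(1) + 1*(-4)*conj(1) + 2*(0)*conj(-1) + 2*(2)*conj(1) + 2*(0)*conj(-1) + 2*(-2)*conj(1) + 2*(0)*conj(-1) + 6*(0)*conj(-1) + 6*(0)*conj(1)]
      = (1/24)[(4) + (-4) + (0) + (4) + (0) + (-4) + (0) + (0) + (0)] = 0/24 = 0
  <chi_8*chi_7, chi_5> = (1/24)[1*(4)*conj(2) + 1*(-4)*conj(-2) + 2*(0)*conj(sqrt(3)) + 2*(2)*conj(1) + 2*(0)*conj(0) + 2*(-2)*conj(-1) + 2*(0)*conj(-sqrt(3)) + 6*(0)*conj(0) + 6*(0)*conj(0)]
      = (1/24)[(8) + (8) + (0) + (4) + (0) + (4) + (0) + (0) + (0)] = 24/24 = 1
  <chi_8*chi_7, chi_6> = (1/24)[1*(4)*conj(2) + 1*(-4)*conj(2) + 2*(0)*conj(1) + 2*(2)*conj(-1) + 2*(0)*conj(-2) + 2*(-2)*conj(-1) + 2*(0)*conj(1) + 6*(0)*conj(0) + 6*(0)*conj(0)]
      = (1/24)[(8) + (-8) + (0) + (-4) + (0) + (4) + (0) + (0) + (0)] = 0/24 = 0
  <chi_8*chi_7, chi_7> = (1/24)[1*(4)*conj(2) + 1*(-4)*conj(-2) + 2*(0)*conj(0) + 2*(2)*conj(-2) + 2*(0)*conj(0) + 2*(-2)*conj(2) + 2*(0)*conj(0) + 6*(0)*conj(0) + 6*(0)*conj(0)]
      = (1/24)[(8) + (8) + (0) + (-8) + (0) + (-8) + (0) + (0) + (0)] = 0/24 = 0
  <chi_8*chi_7, chi_8> = (1/24)[1*(4)*conj(2) + 1*(-4)*conj(2) + 2*(0)*conj(-1) + 2*(2)*conj(-1) + 2*(0)*conj(2) + 2*(-2)*conj(-1) + 2*(0)*conj(-1) + 6*(0)*conj(0) + 6*(0)*conj(0)]
      = (1/24)[(8) + (-8) + (0) + (-4) + (0) + (4) + (0) + (0) + (0)] = 0/24 = 0
  <chi_8*chi_7, chi_9> = (1/24)[1*(4)*conj(2) + 1*(-4)*conj(-2) + 2*(0)*conj(-sqrt(3)) + 2*(2)*conj(1) + 2*(0)*conj(0) + 2*(-2)*conj(-1) + 2*(0)*conj(sqrt(3)) + 6*(0)*conj(0) + 6*(0)*conj(0)]
      = (1/24)[(8) + (8) + (0) + (4) + (0) + (4) + (0) + (0) + (0)] = 24/24 = 1
Hence the multiplicities are chi_5: 1, chi_9: 1. Dimension check: dim(chi_8)*dim(chi_7) = 2*2 = 4 and sum (mult * dim) = 1*2 + 1*2 = 4.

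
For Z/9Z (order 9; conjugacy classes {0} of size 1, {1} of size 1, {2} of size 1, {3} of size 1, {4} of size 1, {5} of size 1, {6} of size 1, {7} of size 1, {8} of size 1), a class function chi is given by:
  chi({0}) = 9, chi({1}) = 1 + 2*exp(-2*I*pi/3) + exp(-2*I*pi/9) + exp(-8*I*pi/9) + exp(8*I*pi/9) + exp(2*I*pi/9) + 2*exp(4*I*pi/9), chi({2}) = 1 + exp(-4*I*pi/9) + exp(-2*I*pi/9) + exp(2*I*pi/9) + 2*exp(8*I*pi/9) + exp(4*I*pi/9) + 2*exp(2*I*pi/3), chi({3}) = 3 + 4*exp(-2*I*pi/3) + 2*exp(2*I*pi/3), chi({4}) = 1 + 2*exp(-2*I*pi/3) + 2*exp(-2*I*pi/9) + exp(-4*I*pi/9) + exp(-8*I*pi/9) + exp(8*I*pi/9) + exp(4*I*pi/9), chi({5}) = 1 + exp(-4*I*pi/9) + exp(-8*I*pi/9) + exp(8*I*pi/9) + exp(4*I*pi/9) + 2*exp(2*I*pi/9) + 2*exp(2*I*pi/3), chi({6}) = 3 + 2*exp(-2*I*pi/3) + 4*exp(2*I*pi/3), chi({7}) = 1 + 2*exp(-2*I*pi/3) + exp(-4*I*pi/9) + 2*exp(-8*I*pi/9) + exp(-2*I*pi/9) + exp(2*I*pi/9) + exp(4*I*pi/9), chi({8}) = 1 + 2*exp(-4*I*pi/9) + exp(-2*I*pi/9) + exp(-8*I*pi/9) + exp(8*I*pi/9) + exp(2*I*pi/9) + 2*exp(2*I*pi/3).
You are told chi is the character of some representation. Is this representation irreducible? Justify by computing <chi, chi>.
Not irreducible (reducible): <chi, chi> = 13 > 1.

<chi, chi> = (1/|G|) sum_C |C| * |chi(C)|^2 = (1/9)[1*|9|^2 + 1*|1 + 2*exp(-2*I*pi/3) + exp(-2*I*pi/9) + exp(-8*I*pi/9) + exp(8*I*pi/9) + exp(2*I*pi/9) + 2*exp(4*I*pi/9)|^2 + 1*|1 + exp(-4*I*pi/9) + exp(-2*I*pi/9) + exp(2*I*pi/9) + 2*exp(8*I*pi/9) + exp(4*I*pi/9) + 2*exp(2*I*pi/3)|^2 + 1*|3 + 4*exp(-2*I*pi/3) + 2*exp(2*I*pi/3)|^2 + 1*|1 + 2*exp(-2*I*pi/3) + 2*exp(-2*I*pi/9) + exp(-4*I*pi/9) + exp(-8*I*pi/9) + exp(8*I*pi/9) + exp(4*I*pi/9)|^2 + 1*|1 + exp(-4*I*pi/9) + exp(-8*I*pi/9) + exp(8*I*pi/9) + exp(4*I*pi/9) + 2*exp(2*I*pi/9) + 2*exp(2*I*pi/3)|^2 + 1*|3 + 2*exp(-2*I*pi/3) + 4*exp(2*I*pi/3)|^2 + 1*|1 + 2*exp(-2*I*pi/3) + exp(-4*I*pi/9) + 2*exp(-8*I*pi/9) + exp(-2*I*pi/9) + exp(2*I*pi/9) + exp(4*I*pi/9)|^2 + 1*|1 + 2*exp(-4*I*pi/9) + exp(-2*I*pi/9) + exp(-8*I*pi/9) + exp(8*I*pi/9) + exp(2*I*pi/9) + 2*exp(2*I*pi/3)|^2]
  = (1/9)[(81) + (13 + 9*exp(-4*I*pi/9) + 8*exp(-2*I*pi/3) + 7*exp(-2*I*pi/9) + 10*exp(-8*I*pi/9) + 10*exp(8*I*pi/9) + 7*exp(2*I*pi/9) + 8*exp(2*I*pi/3) + 9*exp(4*I*pi/9)) + (13 + 8*exp(-2*I*pi/3) + 7*exp(-4*I*pi/9) + 10*exp(-2*I*pi/9) + 9*exp(-8*I*pi/9) + 9*exp(8*I*pi/9) + 10*exp(2*I*pi/9) + 7*exp(4*I*pi/9) + 8*exp(2*I*pi/3)) + (3) + (13 + 10*exp(-4*I*pi/9) + 8*exp(-2*I*pi/3) + 9*exp(-2*I*pi/9) + 7*exp(-8*I*pi/9) + 7*exp(8*I*pi/9) + 9*exp(2*I*pi/9) + 8*exp(2*I*pi/3) + 10*exp(4*I*pi/9)) + (13 + 10*exp(-4*I*pi/9) + 8*exp(-2*I*pi/3) + 9*exp(-2*I*pi/9) + 7*exp(-8*I*pi/9) + 7*exp(8*I*pi/9) + 9*exp(2*I*pi/9) + 8*exp(2*I*pi/3) + 10*exp(4*I*pi/9)) + (3) + (13 + 8*exp(-2*I*pi/3) + 7*exp(-4*I*pi/9) + 10*exp(-2*I*pi/9) + 9*exp(-8*I*pi/9) + 9*exp(8*I*pi/9) + 10*exp(2*I*pi/9) + 7*exp(4*I*pi/9) + 8*exp(2*I*pi/3)) + (13 + 9*exp(-4*I*pi/9) + 8*exp(-2*I*pi/3) + 7*exp(-2*I*pi/9) + 10*exp(-8*I*pi/9) + 10*exp(8*I*pi/9) + 7*exp(2*I*pi/9) + 8*exp(2*I*pi/3) + 9*exp(4*I*pi/9))] = 117/9 = 13.
(Exp terms are combined using exp(i*s)*conj(exp(i*t)) = exp(i*(s-t)), and sums of them are collapsed using the identity that for every m > 1 the m distinct m-th roots of unity sum to 0, e.g. 1 + exp(2*I*pi/3) + exp(-2*I*pi/3) = 0.)
A character is irreducible iff <chi, chi> = 1, so this representation is reducible.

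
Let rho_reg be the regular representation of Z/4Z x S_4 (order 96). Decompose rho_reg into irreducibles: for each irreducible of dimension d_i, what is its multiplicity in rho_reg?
Each irreducible V_i of dimension d_i appears with multiplicity d_i, i.e. rho_reg = (direct sum over all irreducibles V_i) d_i V_i. The irreducible dimensions for Z/4Z x S_4 are 1, 1, 1, 1, 1, 1, 1, 1, 2, 2, 2, 2, 3, 3, 3, 3, 3, 3, 3, 3: 8 irreducibles of dimension 1, each with multiplicity 1; 4 irreducibles of dimension 2, each with multiplicity 2; 8 irreducibles of dimension 3, each with multiplicity 3. Total dimension 8*1*1 + 4*2*2 + 8*3*3 = 96 = |G|.

Explanation: General theorem: in the regular representation of a finite group G, each irreducible appears with multiplicity equal to its dimension. Check: dim(rho_reg) = sum d_i^2 = 1 + 1 + 1 + 1 + 1 + 1 + 1 + 1 + 4 + 4 + 4 + 4 + 9 + 9 + 9 + 9 + 9 + 9 + 9 + 9 = 96 = |G|.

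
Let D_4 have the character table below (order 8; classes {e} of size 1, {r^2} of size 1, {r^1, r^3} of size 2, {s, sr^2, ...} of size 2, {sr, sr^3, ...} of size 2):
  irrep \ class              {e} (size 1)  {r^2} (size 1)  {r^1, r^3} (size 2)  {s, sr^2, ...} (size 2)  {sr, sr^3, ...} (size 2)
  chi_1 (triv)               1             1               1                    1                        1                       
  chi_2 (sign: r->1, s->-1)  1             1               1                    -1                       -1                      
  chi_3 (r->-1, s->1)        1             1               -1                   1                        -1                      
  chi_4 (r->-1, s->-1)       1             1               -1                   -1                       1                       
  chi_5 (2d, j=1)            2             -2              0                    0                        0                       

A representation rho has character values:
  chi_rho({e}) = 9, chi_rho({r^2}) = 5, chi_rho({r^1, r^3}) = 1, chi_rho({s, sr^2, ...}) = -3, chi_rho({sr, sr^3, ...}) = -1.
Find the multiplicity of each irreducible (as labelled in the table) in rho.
Multiplicities: chi_1: 1, chi_2: 3, chi_3: 1, chi_4: 2, chi_5: 1.

Proof sketch: Use <chi_rho, chi> = (1/|G|) sum_C |C| * chi_rho(C) * conj(chi(C)) with |G| = 8 for each irreducible chi in the table:
  <chi_rho, chi_1> = (1/8)[1*(9)*conj(1) + 1*(5)*conj(1) + 2*(1)*conj(1) + 2*(-3)*conj(1) + 2*(-1)*conj(1)]
      = (1/8)[(9) + (5) + (2) + (-6) + (-2)] = 8/8 = 1
  <chi_rho, chi_2> = (1/8)[1*(9)*conj(1) + 1*(5)*conj(1) + 2*(1)*conj(1) + 2*(-3)*conj(-1) + 2*(-1)*conj(-1)]
      = (1/8)[(9) + (5) + (2) + (6) + (2)] = 24/8 = 3
  <chi_rho, chi_3> = (1/8)[1*(9)*conj(1) + 1*(5)*conj(1) + 2*(1)*conj(-1) + 2*(-3)*conj(1) + 2*(-1)*conj(-1)]
      = (1/8)[(9) + (5) + (-2) + (-6) + (2)] = 8/8 = 1
  <chi_rho, chi_4> = (1/8)[1*(9)*conj(1) + 1*(5)*conj(1) + 2*(1)*conj(-1) + 2*(-3)*conj(-1) + 2*(-1)*conj(1)]
      = (1/8)[(9) + (5) + (-2) + (6) + (-2)] = 16/8 = 2
  <chi_rho, chi_5> = (1/8)[1*(9)*conj(2) + 1*(5)*conj(-2) + 2*(1)*conj(0) + 2*(-3)*conj(0) + 2*(-1)*conj(0)]
      = (1/8)[(18) + (-10) + (0) + (0) + (0)] = 8/8 = 1
Dimension check: dim(rho) = sum (mult * dim) = 1*1 + 3*1 + 1*1 + 2*1 + 1*2 = 9 = chi_rho(e) = 9.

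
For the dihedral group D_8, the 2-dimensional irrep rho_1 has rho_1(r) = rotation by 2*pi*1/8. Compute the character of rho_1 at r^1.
chi_{rho_1}(r^1) = 2*cos(2*pi*1*1/8) = sqrt(2)

Details: rho_1(r^1) is rotation by angle 2*pi*1*1/8, whose trace is 2*cos(2*pi*1*1/8) = sqrt(2).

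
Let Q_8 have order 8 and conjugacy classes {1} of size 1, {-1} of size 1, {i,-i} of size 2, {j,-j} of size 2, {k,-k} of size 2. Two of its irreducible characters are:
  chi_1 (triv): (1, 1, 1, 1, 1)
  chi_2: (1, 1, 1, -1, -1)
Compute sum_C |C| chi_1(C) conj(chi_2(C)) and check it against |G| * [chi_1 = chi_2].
Sum = 0; so <chi_1, chi_2> = 0 (distinct irreducibles are orthogonal).

Solution. Compute term by term over conjugacy classes (|C| * chi_1(C) * conj(chi_2(C))):
  1*(1)*conj(1) + 1*(1)*conj(1) + 2*(1)*conj(1) + 2*(1)*conj(-1) + 2*(1)*conj(-1)
  = (1) + (1) + (2) + (-2) + (-2)
  = 0.
Dividing by |G| = 8 gives 0/8 = 0, matching the row-orthogonality relation <chi_1, chi_2> = [chi_1 = chi_2].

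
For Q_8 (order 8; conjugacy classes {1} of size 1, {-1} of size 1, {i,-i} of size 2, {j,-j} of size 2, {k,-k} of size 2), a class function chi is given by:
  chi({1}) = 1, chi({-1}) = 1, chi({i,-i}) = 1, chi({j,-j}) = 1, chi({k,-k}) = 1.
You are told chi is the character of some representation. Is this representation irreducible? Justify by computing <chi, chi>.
Irreducible: <chi, chi> = 1.

Proof sketch: <chi, chi> = (1/|G|) sum_C |C| * |chi(C)|^2 = (1/8)[1*|1|^2 + 1*|1|^2 + 2*|1|^2 + 2*|1|^2 + 2*|1|^2]
  = (1/8)[(1) + (1) + (2) + (2) + (2)] = 8/8 = 1.
A character is irreducible iff <chi, chi> = 1, so this representation is irreducible.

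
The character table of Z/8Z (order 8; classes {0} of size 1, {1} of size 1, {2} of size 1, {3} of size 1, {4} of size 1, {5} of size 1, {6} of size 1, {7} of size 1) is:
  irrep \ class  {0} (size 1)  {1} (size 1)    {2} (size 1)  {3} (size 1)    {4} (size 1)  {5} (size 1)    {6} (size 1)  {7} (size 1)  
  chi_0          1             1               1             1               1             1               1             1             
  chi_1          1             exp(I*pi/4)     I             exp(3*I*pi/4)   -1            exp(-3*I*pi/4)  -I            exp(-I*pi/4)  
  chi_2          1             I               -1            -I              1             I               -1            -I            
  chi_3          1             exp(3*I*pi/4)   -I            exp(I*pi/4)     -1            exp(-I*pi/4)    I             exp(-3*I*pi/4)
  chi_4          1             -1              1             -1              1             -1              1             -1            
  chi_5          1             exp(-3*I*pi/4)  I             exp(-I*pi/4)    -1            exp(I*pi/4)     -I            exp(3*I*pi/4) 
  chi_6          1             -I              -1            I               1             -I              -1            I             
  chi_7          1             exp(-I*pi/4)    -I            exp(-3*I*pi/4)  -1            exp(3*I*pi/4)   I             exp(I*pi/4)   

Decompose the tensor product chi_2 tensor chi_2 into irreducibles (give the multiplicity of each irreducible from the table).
chi_2 tensor chi_2 = chi_4 (all other irreducibles have multiplicity 0).

Proof sketch: The character of a tensor product is the pointwise product (chi_2 * chi_2)(C) = chi_2(C) * chi_2(C):
  {0}: (1)*(1), {1}: (I)*(I), {2}: (-1)*(-1), {3}: (-I)*(-I), {4}: (1)*(1), {5}: (I)*(I), {6}: (-1)*(-1), {7}: (-I)*(-I)
so (chi_2 * chi_2) takes values
  {0} -> 1, {1} -> -1, {2} -> 1, {3} -> -1, {4} -> 1, {5} -> -1, {6} -> 1, {7} -> -1.
Now take the inner product of this character with each irreducible chi from the table, <chi_2*chi_2, chi> = (1/8) sum_C |C| (chi_2*chi_2)(C) conj(chi(C)):
  <chi_2*chi_2, chi_0> = (1/8)[1*(1)*conj(1) + 1*(-1)*conj(1) + 1*(1)*conj(1) + 1*(-1)*conj(1) + 1*(1)*conj(1) + 1*(-1)*conj(1) + 1*(1)*conj(1) + 1*(-1)*conj(1)]
      = (1/8)[(1) + (-1) + (1) + (-1) + (1) + (-1) + (1) + (-1)] = 0/8 = 0
  <chi_2*chi_2, chi_1> = (1/8)[1*(1)*conj(1) + 1*(-1)*conj(exp(I*pi/4)) + 1*(1)*conj(I) + 1*(-1)*conj(exp(3*I*pi/4)) + 1*(1)*conj(-1) + 1*(-1)*conj(exp(-3*I*pi/4)) + 1*(1)*conj(-I) + 1*(-1)*conj(exp(-I*pi/4))]
      = (1/8)[(1) + (-exp(-I*pi/4)) + (-I) + (-exp(-3*I*pi/4)) + (-1) + (-exp(3*I*pi/4)) + (I) + (-exp(I*pi/4))] = 0/8 = 0
  <chi_2*chi_2, chi_2> = (1/8)[1*(1)*conj(1) + 1*(-1)*conj(I) + 1*(1)*conj(-1) + 1*(-1)*conj(-I) + 1*(1)*conj(1) + 1*(-1)*conj(I) + 1*(1)*conj(-1) + 1*(-1)*conj(-I)]
      = (1/8)[(1) + (I) + (-1) + (-I) + (1) + (I) + (-1) + (-I)] = 0/8 = 0
  <chi_2*chi_2, chi_3> = (1/8)[1*(1)*conj(1) + 1*(-1)*conj(exp(3*I*pi/4)) + 1*(1)*conj(-I) + 1*(-1)*conj(exp(I*pi/4)) + 1*(1)*conj(-1) + 1*(-1)*conj(exp(-I*pi/4)) + 1*(1)*conj(I) + 1*(-1)*conj(exp(-3*I*pi/4))]
      = (1/8)[(1) + (-exp(-3*I*pi/4)) + (I) + (-exp(-I*pi/4)) + (-1) + (-exp(I*pi/4)) + (-I) + (-exp(3*I*pi/4))] = 0/8 = 0
  <chi_2*chi_2, chi_4> = (1/8)[1*(1)*conj(1) + 1*(-1)*conj(-1) + 1*(1)*conj(1) + 1*(-1)*conj(-1) + 1*(1)*conj(1) + 1*(-1)*conj(-1) + 1*(1)*conj(1) + 1*(-1)*conj(-1)]
      = (1/8)[(1) + (1) + (1) + (1) + (1) + (1) + (1) + (1)] = 8/8 = 1
  <chi_2*chi_2, chi_5> = (1/8)[1*(1)*conj(1) + 1*(-1)*conj(exp(-3*I*pi/4)) + 1*(1)*conj(I) + 1*(-1)*conj(exp(-I*pi/4)) + 1*(1)*conj(-1) + 1*(-1)*conj(exp(I*pi/4)) + 1*(1)*conj(-I) + 1*(-1)*conj(exp(3*I*pi/4))]
      = (1/8)[(1) + (-exp(3*I*pi/4)) + (-I) + (-exp(I*pi/4)) + (-1) + (-exp(-I*pi/4)) + (I) + (-exp(-3*I*pi/4))] = 0/8 = 0
  <chi_2*chi_2, chi_6> = (1/8)[1*(1)*conj(1) + 1*(-1)*conj(-I) + 1*(1)*conj(-1) + 1*(-1)*conj(I) + 1*(1)*conj(1) + 1*(-1)*conj(-I) + 1*(1)*conj(-1) + 1*(-1)*conj(I)]
      = (1/8)[(1) + (-I) + (-1) + (I) + (1) + (-I) + (-1) + (I)] = 0/8 = 0
  <chi_2*chi_2, chi_7> = (1/8)[1*(1)*conj(1) + 1*(-1)*conj(exp(-I*pi/4)) + 1*(1)*conj(-I) + 1*(-1)*conj(exp(-3*I*pi/4)) + 1*(1)*conj(-1) + 1*(-1)*conj(exp(3*I*pi/4)) + 1*(1)*conj(I) + 1*(-1)*conj(exp(I*pi/4))]
      = (1/8)[(1) + (-exp(I*pi/4)) + (I) + (-exp(3*I*pi/4)) + (-1) + (-exp(-3*I*pi/4)) + (-I) + (-exp(-I*pi/4))] = 0/8 = 0
(Exp terms are combined using exp(i*s)*conj(exp(i*t)) = exp(i*(s-t)), and sums of them are collapsed using the identity that for every m > 1 the m distinct m-th roots of unity sum to 0, e.g. 1 + exp(2*I*pi/3) + exp(-2*I*pi/3) = 0.)
Hence the multiplicities are chi_4: 1. Dimension check: dim(chi_2)*dim(chi_2) = 1*1 = 1 and sum (mult * dim) = 1*1 = 1.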